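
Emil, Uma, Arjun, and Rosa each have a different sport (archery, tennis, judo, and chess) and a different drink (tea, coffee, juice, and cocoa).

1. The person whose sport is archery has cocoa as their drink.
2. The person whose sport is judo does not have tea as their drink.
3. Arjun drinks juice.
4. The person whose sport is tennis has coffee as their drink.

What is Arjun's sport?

With clues 1–3, archery is impossible for Arjun's sport.
With clues 1–4, chess and tennis are impossible for Arjun's sport.
That leaves judo.

judo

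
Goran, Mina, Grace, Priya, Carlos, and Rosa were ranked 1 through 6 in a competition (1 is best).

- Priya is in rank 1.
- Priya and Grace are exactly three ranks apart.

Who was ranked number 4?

Grace

With clue 1, Priya is ruled out for rank 4.
With clues 1–2, Carlos, Goran, Mina, and Rosa are ruled out for rank 4.
So rank 4 is Grace.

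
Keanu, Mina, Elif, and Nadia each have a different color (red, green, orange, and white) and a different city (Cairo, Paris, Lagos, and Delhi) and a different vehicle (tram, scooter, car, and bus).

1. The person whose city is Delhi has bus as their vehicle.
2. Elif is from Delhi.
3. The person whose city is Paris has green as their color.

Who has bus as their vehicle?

Elif

With clues 1–2, Keanu, Mina, and Nadia are impossible for the one with vehicle bus.
That leaves Elif.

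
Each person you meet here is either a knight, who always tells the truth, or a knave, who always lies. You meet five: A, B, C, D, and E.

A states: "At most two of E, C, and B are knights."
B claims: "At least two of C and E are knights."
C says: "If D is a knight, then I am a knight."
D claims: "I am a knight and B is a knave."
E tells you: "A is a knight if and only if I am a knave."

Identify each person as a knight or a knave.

Consider A. Suppose A is a knight.
Then whichever role E has, E's statement has the wrong truth value — contradiction.
So A is a knave.
Consider B. Suppose B is a knave.
Then A's statement comes out true, contradicting A being a knave.
So B is a knight.
With that fixed, D's statement is false, so D is a knave.
With that fixed, C's statement is true, so C is a knight.
Consider E. Suppose E is a knave.
Then A's statement comes out true, contradicting A being a knave.
So E is a knight.

A: knave, B: knight, C: knight, D: knave, E: knight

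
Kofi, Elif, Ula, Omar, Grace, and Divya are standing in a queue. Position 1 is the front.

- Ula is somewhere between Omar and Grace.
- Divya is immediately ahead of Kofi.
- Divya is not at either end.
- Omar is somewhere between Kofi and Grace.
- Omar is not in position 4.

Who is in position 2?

With clues 1–3, Kofi is ruled out for position 2.
With clues 1–4, Omar is ruled out for position 2.
With clues 1–5, Divya, Elif, and Grace are ruled out for position 2.
So position 2 is Ula.

Ula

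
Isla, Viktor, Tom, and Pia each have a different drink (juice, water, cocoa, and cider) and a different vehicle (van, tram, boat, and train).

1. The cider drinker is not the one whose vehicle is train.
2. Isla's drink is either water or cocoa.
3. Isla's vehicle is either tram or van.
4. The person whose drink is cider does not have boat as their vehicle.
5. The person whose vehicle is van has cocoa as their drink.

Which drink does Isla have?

cocoa

With clues 1–2, cider and juice are impossible for Isla's drink.
With clues 1–5, water is impossible for Isla's drink.
That leaves cocoa.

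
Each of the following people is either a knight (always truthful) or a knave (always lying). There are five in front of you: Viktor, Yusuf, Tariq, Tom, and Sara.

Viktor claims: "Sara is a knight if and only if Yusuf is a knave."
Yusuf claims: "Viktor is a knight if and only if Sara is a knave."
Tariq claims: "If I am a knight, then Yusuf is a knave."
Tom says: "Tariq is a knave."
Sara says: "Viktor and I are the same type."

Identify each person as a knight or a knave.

Consider Viktor. Suppose Viktor is a knave.
Then whichever role Sara has, Sara's statement has the wrong truth value — contradiction.
So Viktor is a knight.
Consider Yusuf. Suppose Yusuf is a knight.
Then whichever role Tariq has, Tariq's statement has the wrong truth value — contradiction.
So Yusuf is a knave.
With that fixed, Tariq's statement is true, so Tariq is a knight.
With that fixed, Tom's statement is false, so Tom is a knave.
Consider Sara. Suppose Sara is a knave.
Then Viktor's statement comes out false, contradicting Viktor being a knight.
So Sara is a knight.

Viktor: knight, Yusuf: knave, Tariq: knight, Tom: knave, Sara: knight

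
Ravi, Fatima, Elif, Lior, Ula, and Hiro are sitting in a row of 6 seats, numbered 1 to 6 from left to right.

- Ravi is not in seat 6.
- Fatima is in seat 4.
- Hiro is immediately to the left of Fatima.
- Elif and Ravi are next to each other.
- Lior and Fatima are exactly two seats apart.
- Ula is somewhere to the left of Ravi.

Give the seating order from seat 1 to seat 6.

Ula, Lior, Hiro, Fatima, Ravi, Elif

From clue 1: Ravi is in {1,2,3,4,5}.
From clues 1–2: Fatima → seat 4.
From clues 1–3: Hiro → seat 3.
From clues 1–4: Ravi is in {1,2,5}.
From clues 1–5: Lior is in {2,6}.
From clues 1–6: Ula → seat 1, Lior → seat 2, Ravi → seat 5, Elif → seat 6.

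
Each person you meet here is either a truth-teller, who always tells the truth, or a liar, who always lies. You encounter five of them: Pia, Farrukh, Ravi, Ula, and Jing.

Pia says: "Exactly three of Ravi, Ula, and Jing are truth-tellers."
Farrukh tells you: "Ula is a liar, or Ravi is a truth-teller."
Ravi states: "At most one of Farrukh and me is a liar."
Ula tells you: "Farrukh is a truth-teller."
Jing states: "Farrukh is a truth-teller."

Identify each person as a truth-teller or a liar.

Consider Pia. Suppose Pia is a liar.
Then no assignment of the remaining roles makes every statement match its speaker's type — contradiction.
So Pia is a truth-teller.
Consider Farrukh. Suppose Farrukh is a liar.
Then no assignment of the remaining roles makes every statement match its speaker's type — contradiction.
So Farrukh is a truth-teller.
With that fixed, Ravi's statement is true, so Ravi is a truth-teller.
With that fixed, Ula's statement is true, so Ula is a truth-teller.
With that fixed, Jing's statement is true, so Jing is a truth-teller.

Pia: truth-teller, Farrukh: truth-teller, Ravi: truth-teller, Ula: truth-teller, Jing: truth-teller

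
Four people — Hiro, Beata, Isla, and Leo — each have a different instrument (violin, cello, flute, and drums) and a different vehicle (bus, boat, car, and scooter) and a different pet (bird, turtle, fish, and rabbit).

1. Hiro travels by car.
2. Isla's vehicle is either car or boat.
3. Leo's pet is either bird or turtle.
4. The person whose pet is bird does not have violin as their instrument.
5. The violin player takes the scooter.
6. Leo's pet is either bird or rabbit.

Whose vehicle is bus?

Leo

Clue 1 rules out Hiro for the one with vehicle bus.
With clues 1–2, Isla is impossible for the one with vehicle bus.
With clues 1–6, Beata is impossible for the one with vehicle bus.
That leaves Leo.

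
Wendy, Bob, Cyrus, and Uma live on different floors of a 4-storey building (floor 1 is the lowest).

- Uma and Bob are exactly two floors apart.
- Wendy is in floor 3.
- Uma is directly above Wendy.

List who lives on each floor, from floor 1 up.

From clues 1–2: Cyrus → floor 1, Wendy → floor 3.
From clues 1–3: Bob → floor 2, Uma → floor 4.

Cyrus, Bob, Wendy, Uma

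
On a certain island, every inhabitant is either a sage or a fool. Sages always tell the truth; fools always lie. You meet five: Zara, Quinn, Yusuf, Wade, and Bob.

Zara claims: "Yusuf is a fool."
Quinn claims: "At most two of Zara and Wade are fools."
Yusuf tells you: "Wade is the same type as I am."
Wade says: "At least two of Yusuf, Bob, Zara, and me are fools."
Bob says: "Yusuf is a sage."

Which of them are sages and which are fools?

Zara: sage, Quinn: sage, Yusuf: fool, Wade: sage, Bob: fool

Regardless of anyone's role, Quinn's statement is true, so Quinn is a sage.
Consider Zara. Suppose Zara is a fool.
Then no assignment of the remaining roles makes every statement match its speaker's type — contradiction.
So Zara is a sage.
Consider Yusuf. Suppose Yusuf is a sage.
Then Zara's statement comes out false, contradicting Zara being a sage.
So Yusuf is a fool.
With that fixed, Bob's statement is false, so Bob is a fool.
With that fixed, Wade's statement is true, so Wade is a sage.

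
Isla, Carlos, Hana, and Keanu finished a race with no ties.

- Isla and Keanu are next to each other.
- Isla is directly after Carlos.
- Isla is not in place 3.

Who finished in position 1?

With clues 1–2, Isla and Keanu are ruled out for place 1.
With clues 1–3, Hana is ruled out for place 1.
So place 1 is Carlos.

Carlos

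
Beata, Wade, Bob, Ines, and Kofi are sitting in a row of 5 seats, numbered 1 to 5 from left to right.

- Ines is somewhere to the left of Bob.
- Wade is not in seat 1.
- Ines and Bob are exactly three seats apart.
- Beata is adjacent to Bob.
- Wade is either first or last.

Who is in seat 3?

With clues 1–3, Bob and Ines are ruled out for seat 3.
With clues 1–5, Kofi and Wade are ruled out for seat 3.
So seat 3 is Beata.

Beata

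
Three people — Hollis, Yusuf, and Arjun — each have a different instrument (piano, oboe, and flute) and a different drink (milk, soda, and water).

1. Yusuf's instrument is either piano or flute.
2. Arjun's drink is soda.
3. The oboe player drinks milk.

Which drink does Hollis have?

With clues 1–2, soda is impossible for Hollis's drink.
With clues 1–3, water is impossible for Hollis's drink.
That leaves milk.

milk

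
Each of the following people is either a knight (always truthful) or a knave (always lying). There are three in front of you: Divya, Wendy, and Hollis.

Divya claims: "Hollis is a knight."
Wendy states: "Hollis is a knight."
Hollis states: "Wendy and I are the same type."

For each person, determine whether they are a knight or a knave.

Consider Divya. Suppose Divya is a knave.
Then no assignment of the remaining roles makes every statement match its speaker's type — contradiction.
So Divya is a knight.
Consider Wendy. Suppose Wendy is a knave.
Then whichever role Hollis has, Hollis's statement has the wrong truth value — contradiction.
So Wendy is a knight.
Consider Hollis. Suppose Hollis is a knave.
Then Divya's statement comes out false, contradicting Divya being a knight.
So Hollis is a knight.

Divya: knight, Wendy: knight, Hollis: knight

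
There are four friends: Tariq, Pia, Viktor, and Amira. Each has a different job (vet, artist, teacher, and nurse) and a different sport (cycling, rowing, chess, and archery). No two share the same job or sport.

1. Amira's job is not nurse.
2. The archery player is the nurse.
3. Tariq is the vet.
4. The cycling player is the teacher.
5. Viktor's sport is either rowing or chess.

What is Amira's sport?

With clues 1–2, archery is impossible for Amira's sport.
With clues 1–5, chess and rowing are impossible for Amira's sport.
That leaves cycling.

cycling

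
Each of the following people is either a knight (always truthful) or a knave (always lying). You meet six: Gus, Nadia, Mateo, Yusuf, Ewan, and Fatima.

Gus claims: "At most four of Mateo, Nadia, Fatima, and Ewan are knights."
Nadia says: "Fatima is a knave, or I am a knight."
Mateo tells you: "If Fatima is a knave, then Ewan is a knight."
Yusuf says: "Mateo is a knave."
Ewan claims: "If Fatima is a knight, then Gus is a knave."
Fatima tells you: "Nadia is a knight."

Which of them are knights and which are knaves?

Regardless of anyone's role, Gus's statement is true, so Gus is a knight.
Consider Nadia. Suppose Nadia is a knave.
Then no assignment of the remaining roles makes every statement match its speaker's type — contradiction.
So Nadia is a knight.
With that fixed, Fatima's statement is true, so Fatima is a knight.
With that fixed, Mateo's statement is true, so Mateo is a knight.
With that fixed, Yusuf's statement is false, so Yusuf is a knave.
With that fixed, Ewan's statement is false, so Ewan is a knave.

Gus: knight, Nadia: knight, Mateo: knight, Yusuf: knave, Ewan: knave, Fatima: knight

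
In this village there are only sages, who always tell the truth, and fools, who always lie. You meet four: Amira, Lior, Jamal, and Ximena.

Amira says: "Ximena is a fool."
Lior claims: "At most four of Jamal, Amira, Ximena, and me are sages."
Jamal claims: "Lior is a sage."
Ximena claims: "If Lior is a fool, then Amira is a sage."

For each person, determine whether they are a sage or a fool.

Amira: fool, Lior: sage, Jamal: sage, Ximena: sage

Regardless of anyone's role, Lior's statement is true, so Lior is a sage.
With that fixed, Jamal's statement is true, so Jamal is a sage.
With that fixed, Ximena's statement is true, so Ximena is a sage.
With that fixed, Amira's statement is false, so Amira is a fool.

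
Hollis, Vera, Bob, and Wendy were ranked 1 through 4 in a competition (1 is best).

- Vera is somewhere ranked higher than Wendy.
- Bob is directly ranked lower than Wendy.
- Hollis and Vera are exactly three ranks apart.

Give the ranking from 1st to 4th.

From clue 1: Vera is in {1,2,3}.
From clues 1–2: Vera is in {1,2}.
From clues 1–3: Vera → rank 1, Wendy → rank 2, Bob → rank 3, Hollis → rank 4.

Vera, Wendy, Bob, Hollis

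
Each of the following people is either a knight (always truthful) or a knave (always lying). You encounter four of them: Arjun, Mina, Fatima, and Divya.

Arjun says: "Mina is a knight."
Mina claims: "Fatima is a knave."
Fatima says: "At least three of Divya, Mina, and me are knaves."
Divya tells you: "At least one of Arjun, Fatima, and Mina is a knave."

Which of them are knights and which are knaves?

Consider Arjun. Suppose Arjun is a knave.
Then no assignment of the remaining roles makes every statement match its speaker's type — contradiction.
So Arjun is a knight.
Consider Mina. Suppose Mina is a knave.
Then Arjun's statement comes out false, contradicting Arjun being a knight.
So Mina is a knight.
With that fixed, Fatima's statement is false, so Fatima is a knave.
With that fixed, Divya's statement is true, so Divya is a knight.

Arjun: knight, Mina: knight, Fatima: knave, Divya: knight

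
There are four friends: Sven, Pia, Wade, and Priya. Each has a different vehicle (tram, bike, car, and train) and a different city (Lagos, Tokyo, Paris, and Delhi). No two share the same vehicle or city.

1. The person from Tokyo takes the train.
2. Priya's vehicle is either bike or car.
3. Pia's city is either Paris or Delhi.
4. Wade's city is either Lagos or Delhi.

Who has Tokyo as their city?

With clues 1–2, Priya is impossible for the one with city Tokyo.
With clues 1–3, Pia is impossible for the one with city Tokyo.
With clues 1–4, Wade is impossible for the one with city Tokyo.
That leaves Sven.

Sven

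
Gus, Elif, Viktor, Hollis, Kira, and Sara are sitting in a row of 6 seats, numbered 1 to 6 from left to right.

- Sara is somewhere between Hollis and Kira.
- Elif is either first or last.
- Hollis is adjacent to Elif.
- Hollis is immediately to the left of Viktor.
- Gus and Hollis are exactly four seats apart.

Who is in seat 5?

With clues 1–2, Elif is ruled out for seat 5.
With clues 1–4, Hollis and Viktor are ruled out for seat 5.
With clues 1–5, Gus and Sara are ruled out for seat 5.
So seat 5 is Kira.

Kira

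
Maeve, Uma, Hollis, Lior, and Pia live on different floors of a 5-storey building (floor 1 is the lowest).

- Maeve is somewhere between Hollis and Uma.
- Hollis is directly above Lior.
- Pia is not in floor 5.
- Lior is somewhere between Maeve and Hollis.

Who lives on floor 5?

With clue 1, Maeve is ruled out for floor 5.
With clues 1–2, Lior is ruled out for floor 5.
With clues 1–3, Pia is ruled out for floor 5.
With clues 1–4, Uma is ruled out for floor 5.
So floor 5 is Hollis.

Hollis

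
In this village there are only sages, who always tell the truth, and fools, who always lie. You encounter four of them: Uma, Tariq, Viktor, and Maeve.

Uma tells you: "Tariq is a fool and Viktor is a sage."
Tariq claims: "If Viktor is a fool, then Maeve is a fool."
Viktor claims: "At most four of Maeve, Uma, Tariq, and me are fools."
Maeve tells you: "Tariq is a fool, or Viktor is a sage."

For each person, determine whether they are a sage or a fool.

Uma: fool, Tariq: sage, Viktor: sage, Maeve: sage

Regardless of anyone's role, Viktor's statement is true, so Viktor is a sage.
With that fixed, Maeve's statement is true, so Maeve is a sage.
With that fixed, Tariq's statement is true, so Tariq is a sage.
With that fixed, Uma's statement is false, so Uma is a fool.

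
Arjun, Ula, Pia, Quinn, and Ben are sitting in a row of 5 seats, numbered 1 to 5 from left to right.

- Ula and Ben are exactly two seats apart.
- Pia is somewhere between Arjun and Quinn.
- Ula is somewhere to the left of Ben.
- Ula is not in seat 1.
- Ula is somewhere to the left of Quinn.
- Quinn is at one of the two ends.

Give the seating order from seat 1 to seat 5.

From clues 1–2: Pia is in {2,3,4}.
From clues 1–3: Ula is in {1,2,3}.
From clues 1–4: Ula is in {2,3}.
From clues 1–5: Arjun → seat 1.
From clues 1–6: Ula → seat 2, Pia → seat 3, Ben → seat 4, Quinn → seat 5.

Arjun, Ula, Pia, Ben, Quinn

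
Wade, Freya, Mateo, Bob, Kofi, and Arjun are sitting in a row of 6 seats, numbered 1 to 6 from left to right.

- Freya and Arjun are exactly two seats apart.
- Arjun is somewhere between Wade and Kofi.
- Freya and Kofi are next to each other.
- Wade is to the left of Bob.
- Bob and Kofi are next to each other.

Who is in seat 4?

Freya

With clues 1–5, Arjun, Bob, Kofi, Mateo, and Wade are ruled out for seat 4.
So seat 4 is Freya.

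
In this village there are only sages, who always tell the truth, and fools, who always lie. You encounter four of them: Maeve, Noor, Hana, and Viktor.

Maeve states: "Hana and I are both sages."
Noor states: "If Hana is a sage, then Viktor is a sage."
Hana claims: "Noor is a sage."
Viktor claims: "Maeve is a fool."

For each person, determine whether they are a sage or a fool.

Maeve: fool, Noor: sage, Hana: sage, Viktor: sage

Consider Maeve. Suppose Maeve is a sage.
Then no assignment of the remaining roles makes every statement match its speaker's type — contradiction.
So Maeve is a fool.
With that fixed, Viktor's statement is true, so Viktor is a sage.
With that fixed, Noor's statement is true, so Noor is a sage.
With that fixed, Hana's statement is true, so Hana is a sage.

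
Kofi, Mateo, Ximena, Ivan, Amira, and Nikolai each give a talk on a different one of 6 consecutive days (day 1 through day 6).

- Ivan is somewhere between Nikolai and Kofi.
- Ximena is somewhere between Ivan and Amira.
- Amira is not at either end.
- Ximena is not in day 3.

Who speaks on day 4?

Ximena

With clues 1–4, Amira, Ivan, Kofi, Mateo, and Nikolai are ruled out for day 4.
So day 4 is Ximena.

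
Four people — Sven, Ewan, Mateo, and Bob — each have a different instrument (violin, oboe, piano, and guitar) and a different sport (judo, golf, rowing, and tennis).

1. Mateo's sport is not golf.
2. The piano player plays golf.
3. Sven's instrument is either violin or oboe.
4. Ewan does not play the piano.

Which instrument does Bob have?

piano

With clues 1–4, guitar, oboe, and violin are impossible for Bob's instrument.
That leaves piano.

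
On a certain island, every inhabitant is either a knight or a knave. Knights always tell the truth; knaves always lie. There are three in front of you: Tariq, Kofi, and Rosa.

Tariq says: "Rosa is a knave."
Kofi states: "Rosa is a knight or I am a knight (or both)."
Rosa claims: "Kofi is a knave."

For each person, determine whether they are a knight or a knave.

Tariq: knight, Kofi: knight, Rosa: knave

Consider Tariq. Suppose Tariq is a knave.
Then no assignment of the remaining roles makes every statement match its speaker's type — contradiction.
So Tariq is a knight.
Consider Kofi. Suppose Kofi is a knave.
Then no assignment of the remaining roles makes every statement match its speaker's type — contradiction.
So Kofi is a knight.
With that fixed, Rosa's statement is false, so Rosa is a knave.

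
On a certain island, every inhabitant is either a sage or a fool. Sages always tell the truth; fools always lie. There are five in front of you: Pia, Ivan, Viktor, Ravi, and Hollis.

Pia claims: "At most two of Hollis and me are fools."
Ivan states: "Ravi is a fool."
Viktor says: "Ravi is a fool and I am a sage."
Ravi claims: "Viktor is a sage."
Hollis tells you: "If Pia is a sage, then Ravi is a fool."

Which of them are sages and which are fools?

Pia: sage, Ivan: sage, Viktor: fool, Ravi: fool, Hollis: sage

Regardless of anyone's role, Pia's statement is true, so Pia is a sage.
Consider Ivan. Suppose Ivan is a fool.
Then no assignment of the remaining roles makes every statement match its speaker's type — contradiction.
So Ivan is a sage.
Consider Viktor. Suppose Viktor is a sage.
Then no assignment of the remaining roles makes every statement match its speaker's type — contradiction.
So Viktor is a fool.
With that fixed, Ravi's statement is false, so Ravi is a fool.
With that fixed, Hollis's statement is true, so Hollis is a sage.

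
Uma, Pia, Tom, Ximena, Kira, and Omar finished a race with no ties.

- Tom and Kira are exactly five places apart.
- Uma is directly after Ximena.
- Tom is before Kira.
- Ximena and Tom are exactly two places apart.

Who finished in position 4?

With clue 1, Kira and Tom are ruled out for place 4.
With clues 1–4, Omar, Pia, and Ximena are ruled out for place 4.
So place 4 is Uma.

Uma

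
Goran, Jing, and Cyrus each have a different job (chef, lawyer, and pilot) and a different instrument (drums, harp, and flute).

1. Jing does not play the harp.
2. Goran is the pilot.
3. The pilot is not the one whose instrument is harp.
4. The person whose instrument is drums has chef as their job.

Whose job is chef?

Jing

With clues 1–2, Goran is impossible for the one with job chef.
With clues 1–4, Cyrus is impossible for the one with job chef.
That leaves Jing.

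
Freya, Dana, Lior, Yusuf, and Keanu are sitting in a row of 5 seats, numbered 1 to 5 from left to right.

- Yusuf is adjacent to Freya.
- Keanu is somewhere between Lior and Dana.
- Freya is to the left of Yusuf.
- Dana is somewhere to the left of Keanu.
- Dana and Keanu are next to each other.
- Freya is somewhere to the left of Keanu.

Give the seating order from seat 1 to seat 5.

From clues 1–2: Keanu is in {2,4}.
From clues 1–4: Dana is in {1,3}.
From clues 1–6: Freya → seat 1, Yusuf → seat 2, Dana → seat 3, Keanu → seat 4, Lior → seat 5.

Freya, Yusuf, Dana, Keanu, Lior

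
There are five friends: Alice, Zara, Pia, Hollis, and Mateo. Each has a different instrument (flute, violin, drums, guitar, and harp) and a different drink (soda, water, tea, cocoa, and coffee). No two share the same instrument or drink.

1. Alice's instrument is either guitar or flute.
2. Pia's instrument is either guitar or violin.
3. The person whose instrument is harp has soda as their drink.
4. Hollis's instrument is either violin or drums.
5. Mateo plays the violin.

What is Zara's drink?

soda

With clues 1–5, cocoa, coffee, tea, and water are impossible for Zara's drink.
That leaves soda.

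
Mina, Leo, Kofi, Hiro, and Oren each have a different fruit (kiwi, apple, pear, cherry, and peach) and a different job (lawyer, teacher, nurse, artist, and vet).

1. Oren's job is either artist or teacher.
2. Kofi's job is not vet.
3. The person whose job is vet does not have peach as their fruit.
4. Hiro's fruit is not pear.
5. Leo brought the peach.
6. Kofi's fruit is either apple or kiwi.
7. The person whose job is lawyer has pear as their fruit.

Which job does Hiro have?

vet

With clues 1–7, artist, lawyer, nurse, and teacher are impossible for Hiro's job.
That leaves vet.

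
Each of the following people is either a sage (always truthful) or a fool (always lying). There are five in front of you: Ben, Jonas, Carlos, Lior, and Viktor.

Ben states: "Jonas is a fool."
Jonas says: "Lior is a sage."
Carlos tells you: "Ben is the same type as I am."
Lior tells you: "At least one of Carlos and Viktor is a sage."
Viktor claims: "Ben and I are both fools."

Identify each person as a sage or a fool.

Consider Ben. Suppose Ben is a fool.
Then whichever role Carlos has, Carlos's statement has the wrong truth value — contradiction.
So Ben is a sage.
With that fixed, Viktor's statement is false, so Viktor is a fool.
Consider Jonas. Suppose Jonas is a sage.
Then Ben's statement comes out false, contradicting Ben being a sage.
So Jonas is a fool.
Consider Carlos. Suppose Carlos is a sage.
Then no assignment of the remaining roles makes every statement match its speaker's type — contradiction.
So Carlos is a fool.
With that fixed, Lior's statement is false, so Lior is a fool.

Ben: sage, Jonas: fool, Carlos: fool, Lior: fool, Viktor: fool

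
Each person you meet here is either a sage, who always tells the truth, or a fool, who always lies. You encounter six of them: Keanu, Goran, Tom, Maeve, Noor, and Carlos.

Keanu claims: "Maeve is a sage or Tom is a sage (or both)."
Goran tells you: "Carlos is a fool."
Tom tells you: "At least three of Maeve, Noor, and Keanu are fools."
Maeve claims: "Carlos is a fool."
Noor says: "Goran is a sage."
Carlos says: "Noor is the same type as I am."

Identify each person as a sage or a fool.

Consider Keanu. Suppose Keanu is a fool.
Then no assignment of the remaining roles makes every statement match its speaker's type — contradiction.
So Keanu is a sage.
With that fixed, Tom's statement is false, so Tom is a fool.
Consider Goran. Suppose Goran is a fool.
Then no assignment of the remaining roles makes every statement match its speaker's type — contradiction.
So Goran is a sage.
With that fixed, Noor's statement is true, so Noor is a sage.
Consider Maeve. Suppose Maeve is a fool.
Then Keanu's statement comes out false, contradicting Keanu being a sage.
So Maeve is a sage.
Consider Carlos. Suppose Carlos is a sage.
Then Goran's statement comes out false, contradicting Goran being a sage.
So Carlos is a fool.

Keanu: sage, Goran: sage, Tom: fool, Maeve: sage, Noor: sage, Carlos: fool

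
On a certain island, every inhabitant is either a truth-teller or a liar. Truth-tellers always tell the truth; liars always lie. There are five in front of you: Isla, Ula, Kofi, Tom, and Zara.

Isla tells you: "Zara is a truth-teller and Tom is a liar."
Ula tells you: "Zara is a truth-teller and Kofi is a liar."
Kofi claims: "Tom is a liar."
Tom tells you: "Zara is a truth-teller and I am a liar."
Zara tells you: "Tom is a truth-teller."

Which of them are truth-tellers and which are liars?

Isla: liar, Ula: liar, Kofi: truth-teller, Tom: liar, Zara: liar

Consider Isla. Suppose Isla is a truth-teller.
Then no assignment of the remaining roles makes every statement match its speaker's type — contradiction.
So Isla is a liar.
Consider Ula. Suppose Ula is a truth-teller.
Then no assignment of the remaining roles makes every statement match its speaker's type — contradiction.
So Ula is a liar.
Consider Kofi. Suppose Kofi is a liar.
Then no assignment of the remaining roles makes every statement match its speaker's type — contradiction.
So Kofi is a truth-teller.
Consider Tom. Suppose Tom is a truth-teller.
Then Kofi's statement comes out false, contradicting Kofi being a truth-teller.
So Tom is a liar.
With that fixed, Zara's statement is false, so Zara is a liar.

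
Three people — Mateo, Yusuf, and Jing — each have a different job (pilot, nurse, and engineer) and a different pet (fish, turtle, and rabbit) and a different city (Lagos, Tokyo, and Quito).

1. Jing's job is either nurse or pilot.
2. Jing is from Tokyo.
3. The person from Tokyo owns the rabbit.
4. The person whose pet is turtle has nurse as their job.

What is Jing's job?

Clue 1 rules out engineer for Jing's job.
With clues 1–4, nurse is impossible for Jing's job.
That leaves pilot.

pilot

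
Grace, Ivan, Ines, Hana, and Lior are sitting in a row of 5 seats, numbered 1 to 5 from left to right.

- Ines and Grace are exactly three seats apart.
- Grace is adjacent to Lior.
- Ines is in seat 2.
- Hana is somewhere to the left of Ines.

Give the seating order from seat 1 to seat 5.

Hana, Ines, Ivan, Lior, Grace

From clue 1: Grace is in {1,2,4,5}.
From clues 1–3: Ines → seat 2, Lior → seat 4, Grace → seat 5.
From clues 1–4: Hana → seat 1, Ivan → seat 3.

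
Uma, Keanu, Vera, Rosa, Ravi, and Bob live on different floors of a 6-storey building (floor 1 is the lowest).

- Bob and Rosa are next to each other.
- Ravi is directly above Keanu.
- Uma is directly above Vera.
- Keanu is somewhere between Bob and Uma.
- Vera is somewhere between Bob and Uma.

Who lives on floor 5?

With clues 1–3, Ravi and Uma are ruled out for floor 5.
With clues 1–4, Keanu is ruled out for floor 5.
With clues 1–5, Bob and Rosa are ruled out for floor 5.
So floor 5 is Vera.

Vera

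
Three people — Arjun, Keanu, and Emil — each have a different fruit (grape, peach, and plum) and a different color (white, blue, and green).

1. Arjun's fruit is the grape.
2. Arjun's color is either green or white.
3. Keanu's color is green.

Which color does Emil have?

blue

With clues 1–3, green and white are impossible for Emil's color.
That leaves blue.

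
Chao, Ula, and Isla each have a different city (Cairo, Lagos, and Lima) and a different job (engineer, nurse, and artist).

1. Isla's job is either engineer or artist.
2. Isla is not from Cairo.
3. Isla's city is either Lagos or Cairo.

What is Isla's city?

Lagos

With clues 1–2, Cairo is impossible for Isla's city.
With clues 1–3, Lima is impossible for Isla's city.
That leaves Lagos.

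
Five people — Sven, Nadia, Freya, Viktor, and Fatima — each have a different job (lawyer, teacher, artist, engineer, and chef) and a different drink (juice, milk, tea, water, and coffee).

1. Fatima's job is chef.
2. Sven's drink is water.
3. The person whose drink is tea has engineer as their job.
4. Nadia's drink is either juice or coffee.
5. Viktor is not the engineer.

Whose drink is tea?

With clues 1–2, Sven is impossible for the one with drink tea.
With clues 1–3, Fatima is impossible for the one with drink tea.
With clues 1–4, Nadia is impossible for the one with drink tea.
With clues 1–5, Viktor is impossible for the one with drink tea.
That leaves Freya.

Freya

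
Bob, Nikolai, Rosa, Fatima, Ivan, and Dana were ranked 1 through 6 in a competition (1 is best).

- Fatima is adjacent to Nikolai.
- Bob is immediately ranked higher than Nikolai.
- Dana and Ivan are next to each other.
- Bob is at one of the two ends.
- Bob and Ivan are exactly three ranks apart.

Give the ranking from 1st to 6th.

Bob, Nikolai, Fatima, Ivan, Dana, Rosa

From clues 1–2: Bob is in {1,2,3,4}.
From clues 1–4: Bob → rank 1, Nikolai → rank 2, Fatima → rank 3.
From clues 1–5: Ivan → rank 4, Dana → rank 5, Rosa → rank 6.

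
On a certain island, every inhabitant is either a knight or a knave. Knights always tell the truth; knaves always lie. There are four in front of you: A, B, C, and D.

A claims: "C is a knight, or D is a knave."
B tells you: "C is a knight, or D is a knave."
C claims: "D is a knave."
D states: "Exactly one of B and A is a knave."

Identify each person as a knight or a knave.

A: knight, B: knight, C: knight, D: knave

Consider A. Suppose A is a knave.
Then no assignment of the remaining roles makes every statement match its speaker's type — contradiction.
So A is a knight.
Consider B. Suppose B is a knave.
Then no assignment of the remaining roles makes every statement match its speaker's type — contradiction.
So B is a knight.
With that fixed, D's statement is false, so D is a knave.
With that fixed, C's statement is true, so C is a knight.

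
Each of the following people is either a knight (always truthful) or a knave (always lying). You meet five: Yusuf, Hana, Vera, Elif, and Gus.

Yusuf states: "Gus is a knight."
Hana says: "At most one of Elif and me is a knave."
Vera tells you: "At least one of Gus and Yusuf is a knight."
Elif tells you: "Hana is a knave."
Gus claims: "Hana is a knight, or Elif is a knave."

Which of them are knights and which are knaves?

Yusuf: knight, Hana: knight, Vera: knight, Elif: knave, Gus: knight

Consider Yusuf. Suppose Yusuf is a knave.
Then no assignment of the remaining roles makes every statement match its speaker's type — contradiction.
So Yusuf is a knight.
With that fixed, Vera's statement is true, so Vera is a knight.
Consider Hana. Suppose Hana is a knave.
Then no assignment of the remaining roles makes every statement match its speaker's type — contradiction.
So Hana is a knight.
With that fixed, Elif's statement is false, so Elif is a knave.
With that fixed, Gus's statement is true, so Gus is a knight.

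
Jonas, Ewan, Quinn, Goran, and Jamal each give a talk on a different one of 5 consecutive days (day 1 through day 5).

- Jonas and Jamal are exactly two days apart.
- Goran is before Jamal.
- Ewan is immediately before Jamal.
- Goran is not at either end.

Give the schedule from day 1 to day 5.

Quinn, Goran, Jonas, Ewan, Jamal

From clues 1–2: Goran is in {1,2,3,4}.
From clues 1–3: Goran is in {1,2}.
From clues 1–4: Quinn → day 1, Goran → day 2, Jonas → day 3, Ewan → day 4, Jamal → day 5.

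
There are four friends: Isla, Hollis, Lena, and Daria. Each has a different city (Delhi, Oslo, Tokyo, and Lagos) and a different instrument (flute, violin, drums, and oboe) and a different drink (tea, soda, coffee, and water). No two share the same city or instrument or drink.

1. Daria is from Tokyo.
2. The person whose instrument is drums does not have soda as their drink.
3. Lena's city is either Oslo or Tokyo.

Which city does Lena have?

Clue 1 rules out Tokyo for Lena's city.
With clues 1–3, Delhi and Lagos are impossible for Lena's city.
That leaves Oslo.

Oslo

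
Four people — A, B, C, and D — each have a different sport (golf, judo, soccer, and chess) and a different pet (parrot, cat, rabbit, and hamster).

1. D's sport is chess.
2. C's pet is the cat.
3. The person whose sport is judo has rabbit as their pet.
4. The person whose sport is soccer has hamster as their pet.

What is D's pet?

parrot

With clues 1–2, cat is impossible for D's pet.
With clues 1–3, rabbit is impossible for D's pet.
With clues 1–4, hamster is impossible for D's pet.
That leaves parrot.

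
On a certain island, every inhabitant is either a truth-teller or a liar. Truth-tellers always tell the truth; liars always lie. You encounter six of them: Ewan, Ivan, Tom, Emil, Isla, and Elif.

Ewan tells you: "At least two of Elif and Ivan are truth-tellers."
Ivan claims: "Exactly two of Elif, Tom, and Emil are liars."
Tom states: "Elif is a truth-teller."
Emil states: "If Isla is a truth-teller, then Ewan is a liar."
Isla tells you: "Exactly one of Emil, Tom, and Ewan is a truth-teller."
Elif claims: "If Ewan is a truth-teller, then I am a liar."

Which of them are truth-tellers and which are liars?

Ewan: liar, Ivan: liar, Tom: truth-teller, Emil: truth-teller, Isla: liar, Elif: truth-teller

Consider Ewan. Suppose Ewan is a truth-teller.
Then whichever role Elif has, Elif's statement has the wrong truth value — contradiction.
So Ewan is a liar.
With that fixed, Emil's statement is true, so Emil is a truth-teller.
With that fixed, Elif's statement is true, so Elif is a truth-teller.
With that fixed, Ivan's statement is false, so Ivan is a liar.
With that fixed, Tom's statement is true, so Tom is a truth-teller.
With that fixed, Isla's statement is false, so Isla is a liar.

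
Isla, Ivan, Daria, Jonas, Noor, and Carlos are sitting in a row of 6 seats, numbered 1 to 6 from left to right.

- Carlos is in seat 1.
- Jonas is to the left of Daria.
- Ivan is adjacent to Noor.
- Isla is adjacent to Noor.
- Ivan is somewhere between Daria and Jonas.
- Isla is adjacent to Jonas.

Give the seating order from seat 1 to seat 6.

Carlos, Jonas, Isla, Noor, Ivan, Daria

From clue 1: Carlos → seat 1.
From clues 1–2: Daria is in {3,4,5,6}.
From clues 1–4: Daria is in {3,6}.
From clues 1–5: Jonas → seat 2, Noor → seat 4, Daria → seat 6.
From clues 1–6: Isla → seat 3, Ivan → seat 5.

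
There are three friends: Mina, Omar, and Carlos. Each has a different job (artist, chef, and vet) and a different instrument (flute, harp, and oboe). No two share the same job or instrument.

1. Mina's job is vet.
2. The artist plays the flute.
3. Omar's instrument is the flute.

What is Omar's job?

artist

Clue 1 rules out vet for Omar's job.
With clues 1–3, chef is impossible for Omar's job.
That leaves artist.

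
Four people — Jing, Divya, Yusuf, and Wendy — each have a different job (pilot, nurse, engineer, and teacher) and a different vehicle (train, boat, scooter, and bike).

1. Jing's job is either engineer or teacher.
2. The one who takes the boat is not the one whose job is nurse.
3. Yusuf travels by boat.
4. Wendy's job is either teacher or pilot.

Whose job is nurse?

Clue 1 rules out Jing for the one with job nurse.
With clues 1–3, Yusuf is impossible for the one with job nurse.
With clues 1–4, Wendy is impossible for the one with job nurse.
That leaves Divya.

Divya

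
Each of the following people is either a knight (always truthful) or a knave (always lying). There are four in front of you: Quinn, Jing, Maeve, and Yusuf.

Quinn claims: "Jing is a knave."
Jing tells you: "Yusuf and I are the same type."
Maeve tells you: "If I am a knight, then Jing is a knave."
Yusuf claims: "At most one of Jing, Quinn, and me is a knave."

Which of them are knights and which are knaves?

Quinn: knight, Jing: knave, Maeve: knight, Yusuf: knight

Consider Quinn. Suppose Quinn is a knave.
Then no assignment of the remaining roles makes every statement match its speaker's type — contradiction.
So Quinn is a knight.
Consider Jing. Suppose Jing is a knight.
Then Quinn's statement comes out false, contradicting Quinn being a knight.
So Jing is a knave.
With that fixed, Maeve's statement is true, so Maeve is a knight.
Consider Yusuf. Suppose Yusuf is a knave.
Then Jing's statement comes out true, contradicting Jing being a knave.
So Yusuf is a knight.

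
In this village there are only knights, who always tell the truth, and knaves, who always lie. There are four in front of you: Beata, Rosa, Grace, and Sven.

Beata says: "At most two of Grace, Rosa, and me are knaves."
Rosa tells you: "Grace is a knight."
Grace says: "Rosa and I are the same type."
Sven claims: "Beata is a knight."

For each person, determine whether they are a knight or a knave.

Consider Beata. Suppose Beata is a knave.
Then no assignment of the remaining roles makes every statement match its speaker's type — contradiction.
So Beata is a knight.
With that fixed, Sven's statement is true, so Sven is a knight.
Consider Rosa. Suppose Rosa is a knave.
Then whichever role Grace has, Grace's statement has the wrong truth value — contradiction.
So Rosa is a knight.
Consider Grace. Suppose Grace is a knave.
Then Rosa's statement comes out false, contradicting Rosa being a knight.
So Grace is a knight.

Beata: knight, Rosa: knight, Grace: knight, Sven: knight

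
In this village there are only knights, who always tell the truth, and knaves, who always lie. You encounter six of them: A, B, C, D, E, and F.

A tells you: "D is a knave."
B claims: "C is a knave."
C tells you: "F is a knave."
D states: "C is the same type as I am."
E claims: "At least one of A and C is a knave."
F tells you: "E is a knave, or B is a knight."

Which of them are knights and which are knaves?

Consider A. Suppose A is a knight.
Then no assignment of the remaining roles makes every statement match its speaker's type — contradiction.
So A is a knave.
With that fixed, E's statement is true, so E is a knight.
Consider B. Suppose B is a knight.
Then no assignment of the remaining roles makes every statement match its speaker's type — contradiction.
So B is a knave.
With that fixed, F's statement is false, so F is a knave.
With that fixed, C's statement is true, so C is a knight.
Consider D. Suppose D is a knave.
Then A's statement comes out true, contradicting A being a knave.
So D is a knight.

A: knave, B: knave, C: knight, D: knight, E: knight, F: knave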